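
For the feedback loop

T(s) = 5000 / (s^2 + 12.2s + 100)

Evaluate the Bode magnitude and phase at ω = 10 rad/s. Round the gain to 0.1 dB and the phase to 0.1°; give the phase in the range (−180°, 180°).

At s = jω = j10:
quadratic: (j10)² + 12.2·j10 + 100 = 0 + j122 → |·| ≈ 122, ∠ ≈ 90.00°
|T| = 5000 / 122 ≈ 40.984
Gain = 20 log₁₀(40.984) ≈ 32.25 dB
∠T = 0.00° − 90.00° = -90.00°

32.3 dB, -90.0°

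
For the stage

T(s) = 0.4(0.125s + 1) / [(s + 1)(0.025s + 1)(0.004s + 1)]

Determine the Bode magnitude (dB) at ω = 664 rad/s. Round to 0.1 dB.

At ω = 664 rad/s:
zero (1 + j664·0.125) = 1 + j83 → |·| ≈ 83.006, ∠ ≈ 89.31°
pole (1 + j664·1) = 1 + j664 → |·| ≈ 664, ∠ ≈ 89.91°
pole (1 + j664·0.025) = 1 + j16.6 → |·| ≈ 16.63, ∠ ≈ 86.55°
pole (1 + j664·0.004) = 1 + j2.656 → |·| ≈ 2.838, ∠ ≈ 69.37°
|T| = 0.4 · 83.006 / (664 · 16.63 · 2.838) ≈ 0.0010595
Gain = 20 log₁₀(0.0010595) ≈ -59.50 dB

-59.5 dB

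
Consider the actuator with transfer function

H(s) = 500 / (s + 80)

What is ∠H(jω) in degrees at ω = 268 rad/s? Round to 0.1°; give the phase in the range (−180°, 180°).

-73.4°

At s = jω = j268:
pole (s+80): 80 + j268 → |·| = √(80²+268²) = √78224 ≈ 279.69, ∠ = arctan(268/80) ≈ 73.38°
∠H = 0.00° − 73.38° = -73.38°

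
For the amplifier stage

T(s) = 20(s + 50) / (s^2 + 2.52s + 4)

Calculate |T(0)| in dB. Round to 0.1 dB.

48.0 dB

T(0) = 20·50 / 4 = 250
20 log₁₀(250) ≈ 47.96 dB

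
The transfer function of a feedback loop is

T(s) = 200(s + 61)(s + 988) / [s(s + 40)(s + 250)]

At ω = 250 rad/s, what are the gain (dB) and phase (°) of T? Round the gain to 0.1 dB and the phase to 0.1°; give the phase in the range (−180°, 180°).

7.4 dB, -125.4°

At s = jω = j250:
zero (s+61): 61 + j250 → |·| = √(61²+250²) = √66221 ≈ 257.33, ∠ = arctan(250/61) ≈ 76.29°
zero (s+988): 988 + j250 → |·| = √(988²+250²) = √1038644 ≈ 1019.1, ∠ = arctan(250/988) ≈ 14.20°
pole (s+40): 40 + j250 → |·| = √(40²+250²) = √64100 ≈ 253.18, ∠ = arctan(250/40) ≈ 80.91°
pole (s+250): 250 + j250 → |·| = √(250²+250²) = √125000 ≈ 353.55, ∠ = arctan(250/250) ≈ 45.00°
pole at origin: |s| = 250, ∠ = 90.00° (in denominator)
|T| = 200 · 2.6225e+05 / 2.2378e+07 ≈ 2.3438
Gain = 20 log₁₀(2.3438) ≈ 7.40 dB
∠T = 90.49° − 215.91° = -125.42°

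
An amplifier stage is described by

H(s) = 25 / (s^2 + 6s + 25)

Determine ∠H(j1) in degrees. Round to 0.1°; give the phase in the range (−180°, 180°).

At s = jω = j1:
quadratic: (j1)² + 6·j1 + 25 = 24 + j6 → |·| ≈ 24.739, ∠ ≈ 14.04°
∠H = 0.00° − 14.04° = -14.04°

-14.0°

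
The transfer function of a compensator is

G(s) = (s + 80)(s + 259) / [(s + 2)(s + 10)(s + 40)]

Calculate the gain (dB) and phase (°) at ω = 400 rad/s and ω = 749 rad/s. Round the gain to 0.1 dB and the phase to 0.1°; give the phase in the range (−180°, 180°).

At s = jω = j400:
zero (s+80): 80 + j400 → |·| = √(80²+400²) = √166400 ≈ 407.92, ∠ = arctan(400/80) ≈ 78.69°
zero (s+259): 259 + j400 → |·| = √(259²+400²) = √227081 ≈ 476.53, ∠ = arctan(400/259) ≈ 57.08°
pole (s+2): 2 + j400 → |·| = √(2²+400²) = √160004 ≈ 400, ∠ = arctan(400/2) ≈ 89.71°
pole (s+10): 10 + j400 → |·| = √(10²+400²) = √160100 ≈ 400.12, ∠ = arctan(400/10) ≈ 88.57°
pole (s+40): 40 + j400 → |·| = √(40²+400²) = √161600 ≈ 402, ∠ = arctan(400/40) ≈ 84.29°
|G| = 1 · 1.9439e+05 / 6.4339e+07 ≈ 0.0030213
Gain = 20 log₁₀(0.0030213) ≈ -50.40 dB
∠G = 135.77° − 262.57° = -126.80°

At s = jω = j749:
zero (s+80): 80 + j749 → |·| = √(80²+749²) = √567401 ≈ 753.26, ∠ = arctan(749/80) ≈ 83.90°
zero (s+259): 259 + j749 → |·| = √(259²+749²) = √628082 ≈ 792.52, ∠ = arctan(749/259) ≈ 70.92°
pole (s+2): 2 + j749 → |·| = √(2²+749²) = √561005 ≈ 749, ∠ = arctan(749/2) ≈ 89.85°
pole (s+10): 10 + j749 → |·| = √(10²+749²) = √561101 ≈ 749.07, ∠ = arctan(749/10) ≈ 89.24°
pole (s+40): 40 + j749 → |·| = √(40²+749²) = √562601 ≈ 750.07, ∠ = arctan(749/40) ≈ 86.94°
|G| = 1 · 5.9697e+05 / 4.2083e+08 ≈ 0.0014186
Gain = 20 log₁₀(0.0014186) ≈ -56.96 dB
∠G = 154.82° − 266.03° = -111.21°

ω = 400: -50.4 dB, -126.8°; ω = 749: -57.0 dB, -111.2°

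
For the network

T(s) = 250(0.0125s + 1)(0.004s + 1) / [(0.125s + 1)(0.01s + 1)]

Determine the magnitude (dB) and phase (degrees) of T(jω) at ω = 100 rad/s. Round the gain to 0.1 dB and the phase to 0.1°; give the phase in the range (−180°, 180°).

At ω = 100 rad/s:
zero (1 + j100·0.0125) = 1 + j1.25 → |·| ≈ 1.6008, ∠ ≈ 51.34°
zero (1 + j100·0.004) = 1 + j0.4 → |·| ≈ 1.077, ∠ ≈ 21.80°
pole (1 + j100·0.125) = 1 + j12.5 → |·| ≈ 12.54, ∠ ≈ 85.43°
pole (1 + j100·0.01) = 1 + j1 → |·| ≈ 1.4142, ∠ ≈ 45.00°
|T| = 250 · 1.6008 · 1.077 / (12.54 · 1.4142) ≈ 24.304
Gain = 20 log₁₀(24.304) ≈ 27.71 dB
∠T = (51.34° + 21.80°) − (85.43° + 45.00°) = -57.29°

27.7 dB, -57.3°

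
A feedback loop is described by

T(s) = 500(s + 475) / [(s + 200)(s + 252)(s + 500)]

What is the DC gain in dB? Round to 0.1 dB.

T(0) = 500·475 / (200·252·500) ≈ 0.0094246
20 log₁₀(0.0094246) ≈ -40.51 dB

-40.5 dB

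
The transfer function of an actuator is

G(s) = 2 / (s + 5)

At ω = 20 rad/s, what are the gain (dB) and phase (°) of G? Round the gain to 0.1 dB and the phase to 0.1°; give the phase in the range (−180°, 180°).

-20.3 dB, -76.0°

At s = jω = j20:
pole (s+5): 5 + j20 → |·| = √(5²+20²) = √425 ≈ 20.616, ∠ = arctan(20/5) ≈ 75.96°
|G| = 2 / 20.616 ≈ 0.097012
Gain = 20 log₁₀(0.097012) ≈ -20.26 dB
∠G = 0.00° − 75.96° = -75.96°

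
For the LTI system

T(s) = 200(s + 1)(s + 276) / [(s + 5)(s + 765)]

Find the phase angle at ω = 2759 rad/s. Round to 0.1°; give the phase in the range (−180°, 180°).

9.9°

At s = jω = j2759:
zero (s+1): 1 + j2759 → |·| = √(1²+2759²) = √7612082 ≈ 2759, ∠ = arctan(2759/1) ≈ 89.98°
zero (s+276): 276 + j2759 → |·| = √(276²+2759²) = √7688257 ≈ 2772.8, ∠ = arctan(2759/276) ≈ 84.29°
pole (s+5): 5 + j2759 → |·| = √(5²+2759²) = √7612106 ≈ 2759, ∠ = arctan(2759/5) ≈ 89.90°
pole (s+765): 765 + j2759 → |·| = √(765²+2759²) = √8197306 ≈ 2863.1, ∠ = arctan(2759/765) ≈ 74.50°
∠T = 174.27° − 164.40° = 9.87°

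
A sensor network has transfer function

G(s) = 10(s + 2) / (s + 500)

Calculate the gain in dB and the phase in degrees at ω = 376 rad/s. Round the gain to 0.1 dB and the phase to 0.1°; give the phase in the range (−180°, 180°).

15.6 dB, 52.8°

At s = jω = j376:
zero (s+2): 2 + j376 → |·| = √(2²+376²) = √141380 ≈ 376.01, ∠ = arctan(376/2) ≈ 89.70°
pole (s+500): 500 + j376 → |·| = √(500²+376²) = √391376 ≈ 625.6, ∠ = arctan(376/500) ≈ 36.94°
|G| = 10 · 376.01 / 625.6 ≈ 6.0104
Gain = 20 log₁₀(6.0104) ≈ 15.58 dB
∠G = 89.70° − 36.94° = 52.76°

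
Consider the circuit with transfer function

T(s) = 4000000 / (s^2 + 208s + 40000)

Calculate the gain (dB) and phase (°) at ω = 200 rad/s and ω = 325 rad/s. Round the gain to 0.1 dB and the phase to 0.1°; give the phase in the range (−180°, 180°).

At s = jω = j200:
quadratic: (j200)² + 208·j200 + 40000 = 0 + j41600 → |·| ≈ 41600, ∠ ≈ 90.00°
|T| = 4000000 / 41600 ≈ 96.154
Gain = 20 log₁₀(96.154) ≈ 39.66 dB
∠T = 0.00° − 90.00° = -90.00°

At s = jω = j325:
quadratic: (j325)² + 208·j325 + 40000 = -65625 + j67600 → |·| ≈ 94215, ∠ ≈ 134.15°
|T| = 4000000 / 94215 ≈ 42.456
Gain = 20 log₁₀(42.456) ≈ 32.56 dB
∠T = 0.00° − 134.15° = -134.15°

ω = 200: 39.7 dB, -90.0°; ω = 325: 32.6 dB, -134.2°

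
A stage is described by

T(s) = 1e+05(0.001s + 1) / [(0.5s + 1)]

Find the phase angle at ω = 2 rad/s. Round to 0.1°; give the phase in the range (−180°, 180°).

At ω = 2 rad/s:
zero (1 + j2·0.001) = 1 + j0.002 → |·| ≈ 1, ∠ ≈ 0.11°
pole (1 + j2·0.5) = 1 + j1 → |·| ≈ 1.4142, ∠ ≈ 45.00°
∠T = (0.11°) − (45.00°) = -44.89°

-44.9°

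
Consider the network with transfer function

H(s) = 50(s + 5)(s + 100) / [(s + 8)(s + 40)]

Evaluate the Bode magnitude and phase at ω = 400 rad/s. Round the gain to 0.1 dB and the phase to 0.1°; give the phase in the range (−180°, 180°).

At s = jω = j400:
zero (s+5): 5 + j400 → |·| = √(5²+400²) = √160025 ≈ 400.03, ∠ = arctan(400/5) ≈ 89.28°
zero (s+100): 100 + j400 → |·| = √(100²+400²) = √170000 ≈ 412.31, ∠ = arctan(400/100) ≈ 75.96°
pole (s+8): 8 + j400 → |·| = √(8²+400²) = √160064 ≈ 400.08, ∠ = arctan(400/8) ≈ 88.85°
pole (s+40): 40 + j400 → |·| = √(40²+400²) = √161600 ≈ 402, ∠ = arctan(400/40) ≈ 84.29°
|H| = 50 · 1.6494e+05 / 1.6083e+05 ≈ 51.278
Gain = 20 log₁₀(51.278) ≈ 34.20 dB
∠H = 165.24° − 173.14° = -7.90°

34.2 dB, -7.9°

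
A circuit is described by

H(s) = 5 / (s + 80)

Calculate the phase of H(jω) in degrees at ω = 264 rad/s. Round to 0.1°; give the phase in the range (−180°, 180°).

Substitute s = j264:
Numerator: 5 = 5 + j0
Denominator: (j264) + 80 = 80 + j264
|N| = √(5² + 0²) ≈ 5, ∠N ≈ 0.00°
|D| = √(80² + 264²) ≈ 275.86, ∠D ≈ 73.14°
∠H = 0.00° − 73.14° = -73.14°

-73.1°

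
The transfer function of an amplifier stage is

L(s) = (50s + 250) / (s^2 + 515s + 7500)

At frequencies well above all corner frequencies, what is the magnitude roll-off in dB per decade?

-20 dB/decade

Each pole contributes −20 dB/decade at high frequency; each zero contributes +20 dB/decade.
Net: 1 zero(s) − 2 pole(s) → -20 dB/decade.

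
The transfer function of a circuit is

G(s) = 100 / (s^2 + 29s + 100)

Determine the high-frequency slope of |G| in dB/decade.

-40 dB/decade

Each pole contributes −20 dB/decade at high frequency; each zero contributes +20 dB/decade.
Net: 0 zero(s) − 2 pole(s) → -40 dB/decade.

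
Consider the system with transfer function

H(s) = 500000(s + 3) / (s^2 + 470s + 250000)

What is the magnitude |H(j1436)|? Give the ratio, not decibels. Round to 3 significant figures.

At s = jω = j1436:
zero (s+3): 3 + j1436 → |·| = √(3²+1436²) = √2062105 ≈ 1436, ∠ = arctan(1436/3) ≈ 89.88°
quadratic: (j1436)² + 470·j1436 + 250000 = -1812096 + j674920 → |·| ≈ 1.9337e+06, ∠ ≈ 159.57°
|H| = 500000 · 1436 / 1.9337e+06 ≈ 371.31

371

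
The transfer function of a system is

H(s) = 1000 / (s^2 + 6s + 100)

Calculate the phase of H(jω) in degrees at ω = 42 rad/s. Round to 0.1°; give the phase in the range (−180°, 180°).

-171.4°

At s = jω = j42:
quadratic: (j42)² + 6·j42 + 100 = -1664 + j252 → |·| ≈ 1683, ∠ ≈ 171.39°
∠H = 0.00° − 171.39° = -171.39°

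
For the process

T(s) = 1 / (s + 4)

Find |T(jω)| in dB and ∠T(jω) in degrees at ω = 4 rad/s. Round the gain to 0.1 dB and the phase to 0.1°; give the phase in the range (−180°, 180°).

Substitute s = j4:
Numerator: 1 = 1 + j0
Denominator: (j4) + 4 = 4 + j4
|N| = √(1² + 0²) ≈ 1, ∠N ≈ 0.00°
|D| = √(4² + 4²) ≈ 5.6569, ∠D ≈ 45.00°
|T| = 1 / 5.6569 ≈ 0.17678
Gain = 20 log₁₀(0.17678) ≈ -15.05 dB
∠T = 0.00° − 45.00° = -45.00°

-15.1 dB, -45.0°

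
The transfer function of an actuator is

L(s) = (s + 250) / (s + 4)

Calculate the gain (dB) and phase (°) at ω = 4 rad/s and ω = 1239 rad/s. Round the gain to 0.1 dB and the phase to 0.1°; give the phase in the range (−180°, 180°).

Substitute s = j4:
Numerator: (j4) + 250 = 250 + j4
Denominator: (j4) + 4 = 4 + j4
|N| = √(250² + 4²) ≈ 250.03, ∠N ≈ 0.92°
|D| = √(4² + 4²) ≈ 5.6569, ∠D ≈ 45.00°
|L| = 250.03 / 5.6569 ≈ 44.199
Gain = 20 log₁₀(44.199) ≈ 32.91 dB
∠L = 0.92° − 45.00° = -44.08°

Substitute s = j1239:
Numerator: (j1239) + 250 = 250 + j1239
Denominator: (j1239) + 4 = 4 + j1239
|N| = √(250² + 1239²) ≈ 1264, ∠N ≈ 78.59°
|D| = √(4² + 1239²) ≈ 1239, ∠D ≈ 89.82°
|L| = 1264 / 1239 ≈ 1.0202
Gain = 20 log₁₀(1.0202) ≈ 0.17 dB
∠L = 78.59° − 89.82° = -11.23°

ω = 4: 32.9 dB, -44.1°; ω = 1239: 0.2 dB, -11.2°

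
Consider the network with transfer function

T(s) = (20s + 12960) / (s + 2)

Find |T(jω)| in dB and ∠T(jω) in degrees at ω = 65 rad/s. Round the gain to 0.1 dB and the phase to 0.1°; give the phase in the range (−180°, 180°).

46.0 dB, -82.5°

Substitute s = j65:
Numerator: 20(j65) + 12960 = 12960 + j1300
Denominator: (j65) + 2 = 2 + j65
|N| = √(12960² + 1300²) ≈ 13025, ∠N ≈ 5.73°
|D| = √(2² + 65²) ≈ 65.031, ∠D ≈ 88.24°
|T| = 13025 / 65.031 ≈ 200.29
Gain = 20 log₁₀(200.29) ≈ 46.03 dB
∠T = 5.73° − 88.24° = -82.51°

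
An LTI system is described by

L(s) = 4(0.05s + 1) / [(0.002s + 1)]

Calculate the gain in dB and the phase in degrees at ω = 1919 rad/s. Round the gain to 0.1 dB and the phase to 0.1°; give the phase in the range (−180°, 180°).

At ω = 1919 rad/s:
zero (1 + j1919·0.05) = 1 + j95.95 → |·| ≈ 95.955, ∠ ≈ 89.40°
pole (1 + j1919·0.002) = 1 + j3.838 → |·| ≈ 3.9661, ∠ ≈ 75.40°
|L| = 4 · 95.955 / (3.9661) ≈ 96.775
Gain = 20 log₁₀(96.775) ≈ 39.72 dB
∠L = (89.40°) − (75.40°) = 14.00°

39.7 dB, 14.0°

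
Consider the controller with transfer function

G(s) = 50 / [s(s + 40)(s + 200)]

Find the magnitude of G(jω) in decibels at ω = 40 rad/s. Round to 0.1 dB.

At s = jω = j40:
pole (s+40): 40 + j40 → |·| = √(40²+40²) = √3200 ≈ 56.569, ∠ = arctan(40/40) ≈ 45.00°
pole (s+200): 200 + j40 → |·| = √(200²+40²) = √41600 ≈ 203.96, ∠ = arctan(40/200) ≈ 11.31°
pole at origin: |s| = 40, ∠ = 90.00° (in denominator)
|G| = 50 / 4.6151e+05 ≈ 0.00010834
Gain = 20 log₁₀(0.00010834) ≈ -79.30 dB

-79.3 dB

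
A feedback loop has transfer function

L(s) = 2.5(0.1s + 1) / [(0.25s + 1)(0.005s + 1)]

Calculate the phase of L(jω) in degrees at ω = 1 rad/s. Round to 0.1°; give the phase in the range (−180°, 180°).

-8.6°

At ω = 1 rad/s:
zero (1 + j1·0.1) = 1 + j0.1 → |·| ≈ 1.005, ∠ ≈ 5.71°
pole (1 + j1·0.25) = 1 + j0.25 → |·| ≈ 1.0308, ∠ ≈ 14.04°
pole (1 + j1·0.005) = 1 + j0.005 → |·| ≈ 1, ∠ ≈ 0.29°
∠L = (5.71°) − (14.04° + 0.29°) = -8.62°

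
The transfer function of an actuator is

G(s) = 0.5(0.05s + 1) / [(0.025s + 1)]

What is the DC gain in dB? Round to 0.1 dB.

G(0) = 0.5 · 1 / 1 = 0.5
20 log₁₀(0.5) ≈ -6.02 dB

-6.0 dB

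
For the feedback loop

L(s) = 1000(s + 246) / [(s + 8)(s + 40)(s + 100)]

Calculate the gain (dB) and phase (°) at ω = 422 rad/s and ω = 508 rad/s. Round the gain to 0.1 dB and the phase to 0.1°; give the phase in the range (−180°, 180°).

At s = jω = j422:
zero (s+246): 246 + j422 → |·| = √(246²+422²) = √238600 ≈ 488.47, ∠ = arctan(422/246) ≈ 59.76°
pole (s+8): 8 + j422 → |·| = √(8²+422²) = √178148 ≈ 422.08, ∠ = arctan(422/8) ≈ 88.91°
pole (s+40): 40 + j422 → |·| = √(40²+422²) = √179684 ≈ 423.89, ∠ = arctan(422/40) ≈ 84.59°
pole (s+100): 100 + j422 → |·| = √(100²+422²) = √188084 ≈ 433.69, ∠ = arctan(422/100) ≈ 76.67°
|L| = 1000 · 488.47 / 7.7594e+07 ≈ 0.0062952
Gain = 20 log₁₀(0.0062952) ≈ -44.02 dB
∠L = 59.76° − 250.17° = -190.41° ≡ 169.59° (principal value)

At s = jω = j508:
zero (s+246): 246 + j508 → |·| = √(246²+508²) = √318580 ≈ 564.43, ∠ = arctan(508/246) ≈ 64.16°
pole (s+8): 8 + j508 → |·| = √(8²+508²) = √258128 ≈ 508.06, ∠ = arctan(508/8) ≈ 89.10°
pole (s+40): 40 + j508 → |·| = √(40²+508²) = √259664 ≈ 509.57, ∠ = arctan(508/40) ≈ 85.50°
pole (s+100): 100 + j508 → |·| = √(100²+508²) = √268064 ≈ 517.75, ∠ = arctan(508/100) ≈ 78.86°
|L| = 1000 · 564.43 / 1.3404e+08 ≈ 0.0042109
Gain = 20 log₁₀(0.0042109) ≈ -47.51 dB
∠L = 64.16° − 253.46° = -189.30° ≡ 170.70° (principal value)

ω = 422: -44.0 dB, 169.6°; ω = 508: -47.5 dB, 170.7°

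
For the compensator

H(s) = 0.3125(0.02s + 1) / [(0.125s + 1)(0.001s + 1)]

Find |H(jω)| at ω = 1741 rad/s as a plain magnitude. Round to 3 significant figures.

0.0249

At ω = 1741 rad/s:
zero (1 + j1741·0.02) = 1 + j34.82 → |·| ≈ 34.834, ∠ ≈ 88.35°
pole (1 + j1741·0.125) = 1 + j217.625 → |·| ≈ 217.63, ∠ ≈ 89.74°
pole (1 + j1741·0.001) = 1 + j1.741 → |·| ≈ 2.0078, ∠ ≈ 60.13°
|H| = 0.3125 · 34.834 / (217.63 · 2.0078) ≈ 0.024912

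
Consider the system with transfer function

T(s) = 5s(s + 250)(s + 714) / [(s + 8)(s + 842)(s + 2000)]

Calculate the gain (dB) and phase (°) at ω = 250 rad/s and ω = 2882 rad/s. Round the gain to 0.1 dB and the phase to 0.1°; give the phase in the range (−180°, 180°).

At s = jω = j250:
zero (s+250): 250 + j250 → |·| = √(250²+250²) = √125000 ≈ 353.55, ∠ = arctan(250/250) ≈ 45.00°
zero (s+714): 714 + j250 → |·| = √(714²+250²) = √572296 ≈ 756.5, ∠ = arctan(250/714) ≈ 19.30°
zero at origin: s = j250 → |·| = 250, ∠ = 90.00°
pole (s+8): 8 + j250 → |·| = √(8²+250²) = √62564 ≈ 250.13, ∠ = arctan(250/8) ≈ 88.17°
pole (s+842): 842 + j250 → |·| = √(842²+250²) = √771464 ≈ 878.33, ∠ = arctan(250/842) ≈ 16.54°
pole (s+2000): 2000 + j250 → |·| = √(2000²+250²) = √4062500 ≈ 2015.6, ∠ = arctan(250/2000) ≈ 7.13°
|T| = 5 · 6.6865e+07 / 4.4282e+08 ≈ 0.75499
Gain = 20 log₁₀(0.75499) ≈ -2.44 dB
∠T = 154.30° − 111.84° = 42.46°

At s = jω = j2882:
zero (s+250): 250 + j2882 → |·| = √(250²+2882²) = √8368424 ≈ 2892.8, ∠ = arctan(2882/250) ≈ 85.04°
zero (s+714): 714 + j2882 → |·| = √(714²+2882²) = √8815720 ≈ 2969.1, ∠ = arctan(2882/714) ≈ 76.09°
zero at origin: s = j2882 → |·| = 2882, ∠ = 90.00°
pole (s+8): 8 + j2882 → |·| = √(8²+2882²) = √8305988 ≈ 2882, ∠ = arctan(2882/8) ≈ 89.84°
pole (s+842): 842 + j2882 → |·| = √(842²+2882²) = √9014888 ≈ 3002.5, ∠ = arctan(2882/842) ≈ 73.71°
pole (s+2000): 2000 + j2882 → |·| = √(2000²+2882²) = √12305924 ≈ 3508, ∠ = arctan(2882/2000) ≈ 55.24°
|T| = 5 · 2.4754e+10 / 3.0355e+10 ≈ 4.0774
Gain = 20 log₁₀(4.0774) ≈ 12.21 dB
∠T = 251.13° − 218.79° = 32.34°

ω = 250: -2.4 dB, 42.5°; ω = 2882: 12.2 dB, 32.3°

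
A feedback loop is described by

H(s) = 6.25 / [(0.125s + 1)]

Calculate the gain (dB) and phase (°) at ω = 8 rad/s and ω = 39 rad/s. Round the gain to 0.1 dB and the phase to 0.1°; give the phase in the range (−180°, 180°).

At ω = 8 rad/s:
pole (1 + j8·0.125) = 1 + j1 → |·| ≈ 1.4142, ∠ ≈ 45.00°
|H| = 6.25 · 1 / (1.4142) ≈ 4.4195
Gain = 20 log₁₀(4.4195) ≈ 12.91 dB
∠H = (0°) − (45.00°) = -45.00°

At ω = 39 rad/s:
pole (1 + j39·0.125) = 1 + j4.875 → |·| ≈ 4.9765, ∠ ≈ 78.41°
|H| = 6.25 · 1 / (4.9765) ≈ 1.2559
Gain = 20 log₁₀(1.2559) ≈ 1.98 dB
∠H = (0°) − (78.41°) = -78.41°

ω = 8: 12.9 dB, -45.0°; ω = 39: 2.0 dB, -78.4°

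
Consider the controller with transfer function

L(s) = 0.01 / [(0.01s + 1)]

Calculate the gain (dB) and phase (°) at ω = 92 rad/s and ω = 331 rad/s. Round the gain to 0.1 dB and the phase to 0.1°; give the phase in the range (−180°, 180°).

At ω = 92 rad/s:
pole (1 + j92·0.01) = 1 + j0.92 → |·| ≈ 1.3588, ∠ ≈ 42.61°
|L| = 0.01 · 1 / (1.3588) ≈ 0.0073594
Gain = 20 log₁₀(0.0073594) ≈ -42.66 dB
∠L = (0°) − (42.61°) = -42.61°

At ω = 331 rad/s:
pole (1 + j331·0.01) = 1 + j3.31 → |·| ≈ 3.4578, ∠ ≈ 73.19°
|L| = 0.01 · 1 / (3.4578) ≈ 0.002892
Gain = 20 log₁₀(0.002892) ≈ -50.78 dB
∠L = (0°) − (73.19°) = -73.19°

ω = 92: -42.7 dB, -42.6°; ω = 331: -50.8 dB, -73.2°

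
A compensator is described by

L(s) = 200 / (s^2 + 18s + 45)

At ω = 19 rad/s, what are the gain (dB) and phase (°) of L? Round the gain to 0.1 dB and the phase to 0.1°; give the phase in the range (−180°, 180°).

-7.3 dB, -132.7°

Substitute s = j19:
Numerator: 200 = 200 + j0
Denominator: (j19)^2 + 18(j19) + 45 = -316 + j342
|N| = √(200² + 0²) ≈ 200, ∠N ≈ 0.00°
|D| = √(316² + 342²) ≈ 465.64, ∠D ≈ 132.74°
|L| = 200 / 465.64 ≈ 0.42952
Gain = 20 log₁₀(0.42952) ≈ -7.34 dB
∠L = 0.00° − 132.74° = -132.74°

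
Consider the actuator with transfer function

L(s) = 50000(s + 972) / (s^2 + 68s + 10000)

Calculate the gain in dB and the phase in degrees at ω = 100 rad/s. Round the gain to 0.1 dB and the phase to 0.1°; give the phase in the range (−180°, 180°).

At s = jω = j100:
zero (s+972): 972 + j100 → |·| = √(972²+100²) = √954784 ≈ 977.13, ∠ = arctan(100/972) ≈ 5.87°
quadratic: (j100)² + 68·j100 + 10000 = 0 + j6800 → |·| ≈ 6800, ∠ ≈ 90.00°
|L| = 50000 · 977.13 / 6800 ≈ 7184.8
Gain = 20 log₁₀(7184.8) ≈ 77.13 dB
∠L = 5.87° − 90.00° = -84.13°

77.1 dB, -84.1°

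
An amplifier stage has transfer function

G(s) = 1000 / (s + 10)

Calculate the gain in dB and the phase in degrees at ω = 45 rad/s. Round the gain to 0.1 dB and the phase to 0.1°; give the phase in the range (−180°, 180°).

Substitute s = j45:
Numerator: 1000 = 1000 + j0
Denominator: (j45) + 10 = 10 + j45
|N| = √(1000² + 0²) ≈ 1000, ∠N ≈ 0.00°
|D| = √(10² + 45²) ≈ 46.098, ∠D ≈ 77.47°
|G| = 1000 / 46.098 ≈ 21.693
Gain = 20 log₁₀(21.693) ≈ 26.73 dB
∠G = 0.00° − 77.47° = -77.47°

26.7 dB, -77.5°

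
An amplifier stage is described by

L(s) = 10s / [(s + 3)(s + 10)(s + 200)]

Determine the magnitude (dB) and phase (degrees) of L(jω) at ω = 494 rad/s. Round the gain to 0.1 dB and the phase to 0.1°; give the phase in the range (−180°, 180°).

-88.4 dB, -156.5°

At s = jω = j494:
zero at origin: s = j494 → |·| = 494, ∠ = 90.00°
pole (s+3): 3 + j494 → |·| = √(3²+494²) = √244045 ≈ 494.01, ∠ = arctan(494/3) ≈ 89.65°
pole (s+10): 10 + j494 → |·| = √(10²+494²) = √244136 ≈ 494.1, ∠ = arctan(494/10) ≈ 88.84°
pole (s+200): 200 + j494 → |·| = √(200²+494²) = √284036 ≈ 532.95, ∠ = arctan(494/200) ≈ 67.96°
|L| = 10 · 494 / 1.3009e+08 ≈ 3.7974e-05
Gain = 20 log₁₀(3.7974e-05) ≈ -88.41 dB
∠L = 90.00° − 246.45° = -156.45°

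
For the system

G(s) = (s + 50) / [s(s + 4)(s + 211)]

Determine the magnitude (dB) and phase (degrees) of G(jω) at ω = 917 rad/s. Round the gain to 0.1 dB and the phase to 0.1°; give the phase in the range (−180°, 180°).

-118.7 dB, -169.9°

At s = jω = j917:
zero (s+50): 50 + j917 → |·| = √(50²+917²) = √843389 ≈ 918.36, ∠ = arctan(917/50) ≈ 86.88°
pole (s+4): 4 + j917 → |·| = √(4²+917²) = √840905 ≈ 917.01, ∠ = arctan(917/4) ≈ 89.75°
pole (s+211): 211 + j917 → |·| = √(211²+917²) = √885410 ≈ 940.96, ∠ = arctan(917/211) ≈ 77.04°
pole at origin: |s| = 917, ∠ = 90.00° (in denominator)
|G| = 1 · 918.36 / 7.9125e+08 ≈ 1.1606e-06
Gain = 20 log₁₀(1.1606e-06) ≈ -118.71 dB
∠G = 86.88° − 256.79° = -169.91°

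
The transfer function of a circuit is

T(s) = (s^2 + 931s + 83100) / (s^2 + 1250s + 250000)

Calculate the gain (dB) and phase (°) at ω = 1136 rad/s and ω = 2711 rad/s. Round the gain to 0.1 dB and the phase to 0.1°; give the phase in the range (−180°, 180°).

ω = 1136: -0.8 dB, 12.6°; ω = 2711: -0.2 dB, 6.4°

Substitute s = j1136:
Numerator: (j1136)^2 + 931(j1136) + 83100 = -1207396 + j1057616
Denominator: (j1136)^2 + 1250(j1136) + 250000 = -1040496 + j1420000
|N| = √(1207396² + 1057616²) ≈ 1.6051e+06, ∠N ≈ 138.78°
|D| = √(1040496² + 1420000²) ≈ 1.7604e+06, ∠D ≈ 126.23°
|T| = 1.6051e+06 / 1.7604e+06 ≈ 0.91178
Gain = 20 log₁₀(0.91178) ≈ -0.80 dB
∠T = 138.78° − 126.23° = 12.55°

Substitute s = j2711:
Numerator: (j2711)^2 + 931(j2711) + 83100 = -7266421 + j2523941
Denominator: (j2711)^2 + 1250(j2711) + 250000 = -7099521 + j3388750
|N| = √(7266421² + 2523941²) ≈ 7.6923e+06, ∠N ≈ 160.85°
|D| = √(7099521² + 3388750²) ≈ 7.8668e+06, ∠D ≈ 154.48°
|T| = 7.6923e+06 / 7.8668e+06 ≈ 0.97782
Gain = 20 log₁₀(0.97782) ≈ -0.19 dB
∠T = 160.85° − 154.48° = 6.37°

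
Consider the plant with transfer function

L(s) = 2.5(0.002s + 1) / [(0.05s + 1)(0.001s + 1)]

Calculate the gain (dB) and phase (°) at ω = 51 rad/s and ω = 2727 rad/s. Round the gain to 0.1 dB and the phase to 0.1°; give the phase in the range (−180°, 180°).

ω = 51: -0.8 dB, -65.7°; ω = 2727: -29.1 dB, -79.8°

At ω = 51 rad/s:
zero (1 + j51·0.002) = 1 + j0.102 → |·| ≈ 1.0052, ∠ ≈ 5.82°
pole (1 + j51·0.05) = 1 + j2.55 → |·| ≈ 2.7391, ∠ ≈ 68.59°
pole (1 + j51·0.001) = 1 + j0.051 → |·| ≈ 1.0013, ∠ ≈ 2.92°
|L| = 2.5 · 1.0052 / (2.7391 · 1.0013) ≈ 0.91626
Gain = 20 log₁₀(0.91626) ≈ -0.76 dB
∠L = (5.82°) − (68.59° + 2.92°) = -65.69°

At ω = 2727 rad/s:
zero (1 + j2727·0.002) = 1 + j5.454 → |·| ≈ 5.5449, ∠ ≈ 79.61°
pole (1 + j2727·0.05) = 1 + j136.35 → |·| ≈ 136.35, ∠ ≈ 89.58°
pole (1 + j2727·0.001) = 1 + j2.727 → |·| ≈ 2.9046, ∠ ≈ 69.86°
|L| = 2.5 · 5.5449 / (136.35 · 2.9046) ≈ 0.035002
Gain = 20 log₁₀(0.035002) ≈ -29.12 dB
∠L = (79.61°) − (89.58° + 69.86°) = -79.83°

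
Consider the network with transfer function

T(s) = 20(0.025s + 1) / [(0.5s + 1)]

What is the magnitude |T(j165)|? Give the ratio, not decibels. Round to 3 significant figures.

At ω = 165 rad/s:
zero (1 + j165·0.025) = 1 + j4.125 → |·| ≈ 4.2445, ∠ ≈ 76.37°
pole (1 + j165·0.5) = 1 + j82.5 → |·| ≈ 82.506, ∠ ≈ 89.31°
|T| = 20 · 4.2445 / (82.506) ≈ 1.0289

1.03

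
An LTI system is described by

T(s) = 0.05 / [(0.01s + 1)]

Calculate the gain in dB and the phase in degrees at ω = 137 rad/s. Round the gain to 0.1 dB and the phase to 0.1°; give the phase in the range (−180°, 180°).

-30.6 dB, -53.9°

At ω = 137 rad/s:
pole (1 + j137·0.01) = 1 + j1.37 → |·| ≈ 1.6961, ∠ ≈ 53.87°
|T| = 0.05 · 1 / (1.6961) ≈ 0.029479
Gain = 20 log₁₀(0.029479) ≈ -30.61 dB
∠T = (0°) − (53.87°) = -53.87°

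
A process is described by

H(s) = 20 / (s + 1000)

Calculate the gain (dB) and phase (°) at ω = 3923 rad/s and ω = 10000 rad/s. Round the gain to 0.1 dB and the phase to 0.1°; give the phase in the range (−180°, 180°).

ω = 3923: -46.1 dB, -75.7°; ω = 10000: -54.0 dB, -84.3°

Substitute s = j3923:
Numerator: 20 = 20 + j0
Denominator: (j3923) + 1000 = 1000 + j3923
|N| = √(20² + 0²) ≈ 20, ∠N ≈ 0.00°
|D| = √(1000² + 3923²) ≈ 4048.4, ∠D ≈ 75.70°
|H| = 20 / 4048.4 ≈ 0.0049402
Gain = 20 log₁₀(0.0049402) ≈ -46.13 dB
∠H = 0.00° − 75.70° = -75.70°

Substitute s = j10000:
Numerator: 20 = 20 + j0
Denominator: (j10000) + 1000 = 1000 + j10000
|N| = √(20² + 0²) ≈ 20, ∠N ≈ 0.00°
|D| = √(1000² + 10000²) ≈ 10050, ∠D ≈ 84.29°
|H| = 20 / 10050 ≈ 0.00199
Gain = 20 log₁₀(0.00199) ≈ -54.02 dB
∠H = 0.00° − 84.29° = -84.29°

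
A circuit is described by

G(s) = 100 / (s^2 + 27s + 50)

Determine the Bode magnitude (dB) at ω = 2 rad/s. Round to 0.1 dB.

3.0 dB

Substitute s = j2:
Numerator: 100 = 100 + j0
Denominator: (j2)^2 + 27(j2) + 50 = 46 + j54
|N| = √(100² + 0²) ≈ 100, ∠N ≈ 0.00°
|D| = √(46² + 54²) ≈ 70.937, ∠D ≈ 49.57°
|G| = 100 / 70.937 ≈ 1.4097
Gain = 20 log₁₀(1.4097) ≈ 2.98 dB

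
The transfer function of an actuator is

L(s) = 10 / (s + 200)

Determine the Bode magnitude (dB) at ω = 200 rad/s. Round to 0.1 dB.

-29.0 dB

At s = jω = j200:
pole (s+200): 200 + j200 → |·| = √(200²+200²) = √80000 ≈ 282.84, ∠ = arctan(200/200) ≈ 45.00°
|L| = 10 / 282.84 ≈ 0.035356
Gain = 20 log₁₀(0.035356) ≈ -29.03 dB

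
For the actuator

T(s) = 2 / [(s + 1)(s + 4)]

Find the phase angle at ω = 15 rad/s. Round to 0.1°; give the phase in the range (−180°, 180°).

-161.3°

At s = jω = j15:
pole (s+1): 1 + j15 → |·| = √(1²+15²) = √226 ≈ 15.033, ∠ = arctan(15/1) ≈ 86.19°
pole (s+4): 4 + j15 → |·| = √(4²+15²) = √241 ≈ 15.524, ∠ = arctan(15/4) ≈ 75.07°
∠T = 0.00° − 161.26° = -161.26°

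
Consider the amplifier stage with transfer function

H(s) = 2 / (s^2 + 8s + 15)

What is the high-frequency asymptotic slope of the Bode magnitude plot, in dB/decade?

-40 dB/decade

Each pole contributes −20 dB/decade at high frequency; each zero contributes +20 dB/decade.
Net: 0 zero(s) − 2 pole(s) → -40 dB/decade.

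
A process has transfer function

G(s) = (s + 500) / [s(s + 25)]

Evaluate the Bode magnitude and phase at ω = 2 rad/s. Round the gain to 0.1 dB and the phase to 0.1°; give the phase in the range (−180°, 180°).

20.0 dB, -94.3°

At s = jω = j2:
zero (s+500): 500 + j2 → |·| = √(500²+2²) = √250004 ≈ 500, ∠ = arctan(2/500) ≈ 0.23°
pole (s+25): 25 + j2 → |·| = √(25²+2²) = √629 ≈ 25.08, ∠ = arctan(2/25) ≈ 4.57°
pole at origin: |s| = 2, ∠ = 90.00° (in denominator)
|G| = 1 · 500 / 50.16 ≈ 9.9681
Gain = 20 log₁₀(9.9681) ≈ 19.97 dB
∠G = 0.23° − 94.57° = -94.34°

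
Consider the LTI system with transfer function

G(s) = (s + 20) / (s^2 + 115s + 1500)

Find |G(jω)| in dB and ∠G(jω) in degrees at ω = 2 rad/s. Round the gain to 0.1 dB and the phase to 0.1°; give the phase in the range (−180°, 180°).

Substitute s = j2:
Numerator: (j2) + 20 = 20 + j2
Denominator: (j2)^2 + 115(j2) + 1500 = 1496 + j230
|N| = √(20² + 2²) ≈ 20.1, ∠N ≈ 5.71°
|D| = √(1496² + 230²) ≈ 1513.6, ∠D ≈ 8.74°
|G| = 20.1 / 1513.6 ≈ 0.01328
Gain = 20 log₁₀(0.01328) ≈ -37.54 dB
∠G = 5.71° − 8.74° = -3.03°

-37.5 dB, -3.0°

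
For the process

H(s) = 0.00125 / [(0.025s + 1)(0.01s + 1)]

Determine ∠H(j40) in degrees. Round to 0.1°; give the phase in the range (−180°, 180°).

At ω = 40 rad/s:
pole (1 + j40·0.025) = 1 + j1 → |·| ≈ 1.4142, ∠ ≈ 45.00°
pole (1 + j40·0.01) = 1 + j0.4 → |·| ≈ 1.077, ∠ ≈ 21.80°
∠H = (0°) − (45.00° + 21.80°) = -66.80°

-66.8°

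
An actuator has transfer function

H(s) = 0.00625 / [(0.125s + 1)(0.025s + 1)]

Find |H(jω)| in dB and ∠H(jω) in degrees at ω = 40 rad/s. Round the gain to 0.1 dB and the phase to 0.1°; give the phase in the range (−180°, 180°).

At ω = 40 rad/s:
pole (1 + j40·0.125) = 1 + j5 → |·| ≈ 5.099, ∠ ≈ 78.69°
pole (1 + j40·0.025) = 1 + j1 → |·| ≈ 1.4142, ∠ ≈ 45.00°
|H| = 0.00625 · 1 / (5.099 · 1.4142) ≈ 0.00086673
Gain = 20 log₁₀(0.00086673) ≈ -61.24 dB
∠H = (0°) − (78.69° + 45.00°) = -123.69°

-61.2 dB, -123.7°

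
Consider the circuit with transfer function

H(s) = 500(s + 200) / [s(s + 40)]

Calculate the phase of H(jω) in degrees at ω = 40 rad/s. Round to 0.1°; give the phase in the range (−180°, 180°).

-123.7°

At s = jω = j40:
zero (s+200): 200 + j40 → |·| = √(200²+40²) = √41600 ≈ 203.96, ∠ = arctan(40/200) ≈ 11.31°
pole (s+40): 40 + j40 → |·| = √(40²+40²) = √3200 ≈ 56.569, ∠ = arctan(40/40) ≈ 45.00°
pole at origin: |s| = 40, ∠ = 90.00° (in denominator)
∠H = 11.31° − 135.00° = -123.69°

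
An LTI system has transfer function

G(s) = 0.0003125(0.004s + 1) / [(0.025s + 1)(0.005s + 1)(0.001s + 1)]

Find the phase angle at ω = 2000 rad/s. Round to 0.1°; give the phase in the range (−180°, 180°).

-153.7°

At ω = 2000 rad/s:
zero (1 + j2000·0.004) = 1 + j8 → |·| ≈ 8.0623, ∠ ≈ 82.87°
pole (1 + j2000·0.025) = 1 + j50 → |·| ≈ 50.01, ∠ ≈ 88.85°
pole (1 + j2000·0.005) = 1 + j10 → |·| ≈ 10.05, ∠ ≈ 84.29°
pole (1 + j2000·0.001) = 1 + j2 → |·| ≈ 2.2361, ∠ ≈ 63.43°
∠G = (82.87°) − (88.85° + 84.29° + 63.43°) = -153.70°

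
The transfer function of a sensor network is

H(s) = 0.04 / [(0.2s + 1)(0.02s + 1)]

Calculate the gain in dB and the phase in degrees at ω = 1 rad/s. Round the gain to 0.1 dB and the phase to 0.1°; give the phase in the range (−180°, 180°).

At ω = 1 rad/s:
pole (1 + j1·0.2) = 1 + j0.2 → |·| ≈ 1.0198, ∠ ≈ 11.31°
pole (1 + j1·0.02) = 1 + j0.02 → |·| ≈ 1.0002, ∠ ≈ 1.15°
|H| = 0.04 · 1 / (1.0198 · 1.0002) ≈ 0.039216
Gain = 20 log₁₀(0.039216) ≈ -28.13 dB
∠H = (0°) − (11.31° + 1.15°) = -12.46°

-28.1 dB, -12.5°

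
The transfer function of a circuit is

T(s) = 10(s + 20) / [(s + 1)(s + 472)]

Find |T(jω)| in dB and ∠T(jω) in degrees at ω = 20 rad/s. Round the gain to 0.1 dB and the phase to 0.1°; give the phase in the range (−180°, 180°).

At s = jω = j20:
zero (s+20): 20 + j20 → |·| = √(20²+20²) = √800 ≈ 28.284, ∠ = arctan(20/20) ≈ 45.00°
pole (s+1): 1 + j20 → |·| = √(1²+20²) = √401 ≈ 20.025, ∠ = arctan(20/1) ≈ 87.14°
pole (s+472): 472 + j20 → |·| = √(472²+20²) = √223184 ≈ 472.42, ∠ = arctan(20/472) ≈ 2.43°
|T| = 10 · 28.284 / 9460.2 ≈ 0.029898
Gain = 20 log₁₀(0.029898) ≈ -30.49 dB
∠T = 45.00° − 89.57° = -44.57°

-30.5 dB, -44.6°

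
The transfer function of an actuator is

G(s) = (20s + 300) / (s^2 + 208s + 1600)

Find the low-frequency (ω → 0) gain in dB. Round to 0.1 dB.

G(0) = 300 / 1600 = 0.1875
20 log₁₀(0.1875) ≈ -14.54 dB

-14.5 dB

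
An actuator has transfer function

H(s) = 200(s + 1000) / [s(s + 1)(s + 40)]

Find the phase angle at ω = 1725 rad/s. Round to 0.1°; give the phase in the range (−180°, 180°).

At s = jω = j1725:
zero (s+1000): 1000 + j1725 → |·| = √(1000²+1725²) = √3975625 ≈ 1993.9, ∠ = arctan(1725/1000) ≈ 59.90°
pole (s+1): 1 + j1725 → |·| = √(1²+1725²) = √2975626 ≈ 1725, ∠ = arctan(1725/1) ≈ 89.97°
pole (s+40): 40 + j1725 → |·| = √(40²+1725²) = √2977225 ≈ 1725.5, ∠ = arctan(1725/40) ≈ 88.67°
pole at origin: |s| = 1725, ∠ = 90.00° (in denominator)
∠H = 59.90° − 268.64° = -208.74° ≡ 151.26° (principal value)

151.3°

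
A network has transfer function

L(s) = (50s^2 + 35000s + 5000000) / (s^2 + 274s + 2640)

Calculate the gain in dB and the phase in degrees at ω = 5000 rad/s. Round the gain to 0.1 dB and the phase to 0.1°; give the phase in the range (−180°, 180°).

34.0 dB, -4.9°

Substitute s = j5000:
Numerator: 50(j5000)^2 + 35000(j5000) + 5000000 = -1245000000 + j175000000
Denominator: (j5000)^2 + 274(j5000) + 2640 = -24997360 + j1370000
|N| = √(1245000000² + 175000000²) ≈ 1.2572e+09, ∠N ≈ 172.00°
|D| = √(24997360² + 1370000²) ≈ 2.5035e+07, ∠D ≈ 176.86°
|L| = 1.2572e+09 / 2.5035e+07 ≈ 50.218
Gain = 20 log₁₀(50.218) ≈ 34.02 dB
∠L = 172.00° − 176.86° = -4.86°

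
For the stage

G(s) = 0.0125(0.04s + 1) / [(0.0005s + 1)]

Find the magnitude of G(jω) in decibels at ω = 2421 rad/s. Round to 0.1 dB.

At ω = 2421 rad/s:
zero (1 + j2421·0.04) = 1 + j96.84 → |·| ≈ 96.845, ∠ ≈ 89.41°
pole (1 + j2421·0.0005) = 1 + j1.2105 → |·| ≈ 1.5701, ∠ ≈ 50.44°
|G| = 0.0125 · 96.845 / (1.5701) ≈ 0.77101
Gain = 20 log₁₀(0.77101) ≈ -2.26 dB

-2.3 dB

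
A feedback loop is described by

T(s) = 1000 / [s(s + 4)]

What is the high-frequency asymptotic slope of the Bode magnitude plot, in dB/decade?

-40 dB/decade

Each pole contributes −20 dB/decade at high frequency; each zero contributes +20 dB/decade.
Net: 0 zero(s) − 2 pole(s) → -40 dB/decade.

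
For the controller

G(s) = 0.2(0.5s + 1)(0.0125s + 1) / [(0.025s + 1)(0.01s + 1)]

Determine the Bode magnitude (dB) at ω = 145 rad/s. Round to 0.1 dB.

13.1 dB

At ω = 145 rad/s:
zero (1 + j145·0.5) = 1 + j72.5 → |·| ≈ 72.507, ∠ ≈ 89.21°
zero (1 + j145·0.0125) = 1 + j1.8125 → |·| ≈ 2.0701, ∠ ≈ 61.11°
pole (1 + j145·0.025) = 1 + j3.625 → |·| ≈ 3.7604, ∠ ≈ 74.58°
pole (1 + j145·0.01) = 1 + j1.45 → |·| ≈ 1.7614, ∠ ≈ 55.41°
|G| = 0.2 · 72.507 · 2.0701 / (3.7604 · 1.7614) ≈ 4.5322
Gain = 20 log₁₀(4.5322) ≈ 13.13 dB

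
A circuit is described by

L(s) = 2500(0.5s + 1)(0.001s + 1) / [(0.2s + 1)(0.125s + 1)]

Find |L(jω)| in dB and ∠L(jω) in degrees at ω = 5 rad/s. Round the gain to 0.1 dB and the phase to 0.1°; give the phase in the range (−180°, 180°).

72.1 dB, -8.5°

At ω = 5 rad/s:
zero (1 + j5·0.5) = 1 + j2.5 → |·| ≈ 2.6926, ∠ ≈ 68.20°
zero (1 + j5·0.001) = 1 + j0.005 → |·| ≈ 1, ∠ ≈ 0.29°
pole (1 + j5·0.2) = 1 + j1 → |·| ≈ 1.4142, ∠ ≈ 45.00°
pole (1 + j5·0.125) = 1 + j0.625 → |·| ≈ 1.1792, ∠ ≈ 32.01°
|L| = 2500 · 2.6926 · 1 / (1.4142 · 1.1792) ≈ 4036.6
Gain = 20 log₁₀(4036.6) ≈ 72.12 dB
∠L = (68.20° + 0.29°) − (45.00° + 32.01°) = -8.52°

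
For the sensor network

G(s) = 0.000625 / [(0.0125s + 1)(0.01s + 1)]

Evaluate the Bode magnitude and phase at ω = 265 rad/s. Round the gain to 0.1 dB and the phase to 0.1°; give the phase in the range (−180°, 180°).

-83.9 dB, -142.5°

At ω = 265 rad/s:
pole (1 + j265·0.0125) = 1 + j3.3125 → |·| ≈ 3.4602, ∠ ≈ 73.20°
pole (1 + j265·0.01) = 1 + j2.65 → |·| ≈ 2.8324, ∠ ≈ 69.33°
|G| = 0.000625 · 1 / (3.4602 · 2.8324) ≈ 6.3771e-05
Gain = 20 log₁₀(6.3771e-05) ≈ -83.91 dB
∠G = (0°) − (73.20° + 69.33°) = -142.53°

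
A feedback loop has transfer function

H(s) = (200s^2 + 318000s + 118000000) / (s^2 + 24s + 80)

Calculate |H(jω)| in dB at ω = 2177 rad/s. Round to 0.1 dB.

Substitute s = j2177:
Numerator: 200(j2177)^2 + 318000(j2177) + 118000000 = -829865800 + j692286000
Denominator: (j2177)^2 + 24(j2177) + 80 = -4739249 + j52248
|N| = √(829865800² + 692286000²) ≈ 1.0807e+09, ∠N ≈ 140.16°
|D| = √(4739249² + 52248²) ≈ 4.7395e+06, ∠D ≈ 179.37°
|H| = 1.0807e+09 / 4.7395e+06 ≈ 228.02
Gain = 20 log₁₀(228.02) ≈ 47.16 dB

47.2 dB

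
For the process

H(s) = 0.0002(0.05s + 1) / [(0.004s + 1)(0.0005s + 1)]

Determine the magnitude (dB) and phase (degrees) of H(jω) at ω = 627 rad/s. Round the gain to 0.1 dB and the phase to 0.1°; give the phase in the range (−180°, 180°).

-53.1 dB, 2.5°

At ω = 627 rad/s:
zero (1 + j627·0.05) = 1 + j31.35 → |·| ≈ 31.366, ∠ ≈ 88.17°
pole (1 + j627·0.004) = 1 + j2.508 → |·| ≈ 2.7, ∠ ≈ 68.26°
pole (1 + j627·0.0005) = 1 + j0.3135 → |·| ≈ 1.048, ∠ ≈ 17.41°
|H| = 0.0002 · 31.366 / (2.7 · 1.048) ≈ 0.002217
Gain = 20 log₁₀(0.002217) ≈ -53.08 dB
∠H = (88.17°) − (68.26° + 17.41°) = 2.50°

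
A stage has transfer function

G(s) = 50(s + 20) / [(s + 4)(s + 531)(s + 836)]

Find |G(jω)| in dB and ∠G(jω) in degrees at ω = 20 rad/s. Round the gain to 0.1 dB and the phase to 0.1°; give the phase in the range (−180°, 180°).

-76.1 dB, -37.2°

At s = jω = j20:
zero (s+20): 20 + j20 → |·| = √(20²+20²) = √800 ≈ 28.284, ∠ = arctan(20/20) ≈ 45.00°
pole (s+4): 4 + j20 → |·| = √(4²+20²) = √416 ≈ 20.396, ∠ = arctan(20/4) ≈ 78.69°
pole (s+531): 531 + j20 → |·| = √(531²+20²) = √282361 ≈ 531.38, ∠ = arctan(20/531) ≈ 2.16°
pole (s+836): 836 + j20 → |·| = √(836²+20²) = √699296 ≈ 836.24, ∠ = arctan(20/836) ≈ 1.37°
|G| = 50 · 28.284 / 9.0632e+06 ≈ 0.00015604
Gain = 20 log₁₀(0.00015604) ≈ -76.14 dB
∠G = 45.00° − 82.22° = -37.22°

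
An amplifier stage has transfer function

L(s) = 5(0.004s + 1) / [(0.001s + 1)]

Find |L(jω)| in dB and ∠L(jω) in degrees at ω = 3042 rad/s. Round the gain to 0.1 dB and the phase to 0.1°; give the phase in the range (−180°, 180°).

25.6 dB, 13.5°

At ω = 3042 rad/s:
zero (1 + j3042·0.004) = 1 + j12.168 → |·| ≈ 12.209, ∠ ≈ 85.30°
pole (1 + j3042·0.001) = 1 + j3.042 → |·| ≈ 3.2021, ∠ ≈ 71.80°
|L| = 5 · 12.209 / (3.2021) ≈ 19.064
Gain = 20 log₁₀(19.064) ≈ 25.60 dB
∠L = (85.30°) − (71.80°) = 13.50°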